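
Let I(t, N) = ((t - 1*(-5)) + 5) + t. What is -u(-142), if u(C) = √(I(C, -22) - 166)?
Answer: -2*I*√110 ≈ -20.976*I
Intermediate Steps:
I(t, N) = 10 + 2*t (I(t, N) = ((t + 5) + 5) + t = ((5 + t) + 5) + t = (10 + t) + t = 10 + 2*t)
u(C) = √(-156 + 2*C) (u(C) = √((10 + 2*C) - 166) = √(-156 + 2*C))
-u(-142) = -√(-156 + 2*(-142)) = -√(-156 - 284) = -√(-440) = -2*I*√110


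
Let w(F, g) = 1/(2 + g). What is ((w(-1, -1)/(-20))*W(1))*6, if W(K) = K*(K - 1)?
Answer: 0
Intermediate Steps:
W(K) = K*(-1 + K)
((w(-1, -1)/(-20))*W(1))*6 = ((1/((2 - 1)*(-20)))*(1*(-1 + 1)))*6 = ((-1/20/1)*(1*0))*6 = ((1*(-1/20))*0)*6 = -1/20*0*6 = 0*6 = 0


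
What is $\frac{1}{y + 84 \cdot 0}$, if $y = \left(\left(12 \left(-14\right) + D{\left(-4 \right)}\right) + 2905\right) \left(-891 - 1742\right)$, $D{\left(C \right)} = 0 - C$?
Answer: $- \frac{1}{7217053} \approx -1.3856 \cdot 10^{-7}$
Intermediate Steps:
$D{\left(C \right)} = - C$
$y = -7217053$ ($y = \left(\left(12 \left(-14\right) - -4\right) + 2905\right) \left(-891 - 1742\right) = \left(\left(-168 + 4\right) + 2905\right) \left(-2633\right) = \left(-164 + 2905\right) \left(-2633\right) = 2741 \left(-2633\right) = -7217053$)
$\frac{1}{y + 84 \cdot 0} = \frac{1}{-7217053 + 84 \cdot 0} = \frac{1}{-7217053 + 0} = \frac{1}{-7217053} = - \frac{1}{7217053}$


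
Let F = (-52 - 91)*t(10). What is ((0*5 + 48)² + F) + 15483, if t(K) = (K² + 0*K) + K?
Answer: 2057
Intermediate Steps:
t(K) = K + K² (t(K) = (K² + 0) + K = K² + K = K + K²)
F = -15730 (F = (-52 - 91)*(10*(1 + 10)) = -1430*11 = -143*110 = -15730)
((0*5 + 48)² + F) + 15483 = ((0*5 + 48)² - 15730) + 15483 = ((0 + 48)² - 15730) + 15483 = (48² - 15730) + 15483 = (2304 - 15730) + 15483 = -13426 + 15483 = 2057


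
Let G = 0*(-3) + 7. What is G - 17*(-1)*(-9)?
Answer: -146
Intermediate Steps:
G = 7 (G = 0 + 7 = 7)
G - 17*(-1)*(-9) = 7 - 17*(-1)*(-9) = 7 - (-17)*(-9) = 7 - 1*153 = 7 - 153 = -146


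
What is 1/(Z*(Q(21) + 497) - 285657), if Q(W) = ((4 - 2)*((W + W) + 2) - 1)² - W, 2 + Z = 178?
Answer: 1/1130263 ≈ 8.8475e-7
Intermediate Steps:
Z = 176 (Z = -2 + 178 = 176)
Q(W) = (3 + 4*W)² - W (Q(W) = (2*(2*W + 2) - 1)² - W = (2*(2 + 2*W) - 1)² - W = ((4 + 4*W) - 1)² - W = (3 + 4*W)² - W)
1/(Z*(Q(21) + 497) - 285657) = 1/(176*(((3 + 4*21)² - 1*21) + 497) - 285657) = 1/(176*(((3 + 84)² - 21) + 497) - 285657) = 1/(176*((87² - 21) + 497) - 285657) = 1/(176*((7569 - 21) + 497) - 285657) = 1/(176*(7548 + 497) - 285657) = 1/(176*8045 - 285657) = 1/(1415920 - 285657) = 1/1130263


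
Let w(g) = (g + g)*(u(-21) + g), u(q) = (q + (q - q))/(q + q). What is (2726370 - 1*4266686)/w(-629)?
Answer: -1540316/790653 ≈ -1.9482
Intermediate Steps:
u(q) = 1/2 (u(q) = (q + 0)/((2*q)) = q*(1/(2*q)) = 1/2)
w(g) = 2*g*(1/2 + g) (w(g) = (g + g)*(1/2 + g) = (2*g)*(1/2 + g) = 2*g*(1/2 + g))
(2726370 - 1*4266686)/w(-629) = (2726370 - 1*4266686)/((-629*(1 + 2*(-629)))) = (2726370 - 4266686)/((-629*(1 - 1258))) = -1540316/((-629*(-1257))) = -1540316/790653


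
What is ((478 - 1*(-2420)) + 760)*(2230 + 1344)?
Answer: 13073692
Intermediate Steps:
((478 - 1*(-2420)) + 760)*(2230 + 1344) = ((478 + 2420) + 760)*3574 = (2898 + 760)*3574 = 3658*3574 = 13073692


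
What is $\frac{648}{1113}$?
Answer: $\frac{216}{371} \approx 0.58221$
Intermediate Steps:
$\frac{648}{1113} = 648 \cdot \frac{1}{1113} = \frac{216}{371}$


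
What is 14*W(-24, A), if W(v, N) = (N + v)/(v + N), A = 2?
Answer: 14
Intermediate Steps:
W(v, N) = 1 (W(v, N) = (N + v)/(N + v) = 1)
14*W(-24, A) = 14*1 = 14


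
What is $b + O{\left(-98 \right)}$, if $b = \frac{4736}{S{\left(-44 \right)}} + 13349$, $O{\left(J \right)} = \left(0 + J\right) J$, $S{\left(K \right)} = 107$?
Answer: $\frac{2460707}{107} \approx 22997.0$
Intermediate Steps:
$O{\left(J \right)} = J^{2}$ ($O{\left(J \right)} = J J = J^{2}$)
$b = \frac{1433079}{107}$ ($b = \frac{4736}{107} + 13349 = \frac{1433079}{107} \approx 13393.0$)
$b + O{\left(-98 \right)} = \frac{1433079}{107} + \left(-98\right)^{2} = \frac{1433079}{107} + 9604 = \frac{2460707}{107}$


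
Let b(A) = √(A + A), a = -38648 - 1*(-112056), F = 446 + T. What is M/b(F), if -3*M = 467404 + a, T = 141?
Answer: -270406*√1174/1761 ≈ -5261.3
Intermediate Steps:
F = 587 (F = 446 + 141 = 587)
a = 73408 (a = -38648 + 112056 = 73408)
b(A) = √2*√A (b(A) = √(2*A) = √2*√A)
M = -540812/3 (M = -(467404 + 73408)/3 = -⅓*540812 = -540812/3 ≈ -1.8027e+5)
M/b(F) = -540812*√1174/1174/3 = -270406*√1174/1761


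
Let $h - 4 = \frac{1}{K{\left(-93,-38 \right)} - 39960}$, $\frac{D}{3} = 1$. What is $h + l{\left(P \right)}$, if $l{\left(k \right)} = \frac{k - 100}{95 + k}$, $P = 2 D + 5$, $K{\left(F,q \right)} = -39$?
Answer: $\frac{13399559}{4239894} \approx 3.1604$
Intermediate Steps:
$D = 3$ ($D = 3 \cdot 1 = 3$)
$P = 11$ ($P = 2 \cdot 3 + 5 = 6 + 5 = 11$)
$l{\left(k \right)} = \frac{-100 + k}{95 + k}$
$h = \frac{159995}{39999}$ ($h = 4 + \frac{1}{-39 - 39960} = 4 + \frac{1}{-39999} = 4 - \frac{1}{39999} = \frac{159995}{39999} \approx 4.0$)
$h + l{\left(P \right)} = \frac{159995}{39999} + \frac{-100 + 11}{95 + 11} = \frac{159995}{39999} + \frac{1}{106} \left(-89\right) = \frac{159995}{39999} - \frac{89}{106} = \frac{13399559}{4239894}$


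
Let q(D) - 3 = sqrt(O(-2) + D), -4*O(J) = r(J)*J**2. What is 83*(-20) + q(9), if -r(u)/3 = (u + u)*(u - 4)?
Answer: -1648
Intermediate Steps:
r(u) = -6*u*(-4 + u) (r(u) = -3*(u + u)*(u - 4) = -3*2*u*(-4 + u) = -6*u*(-4 + u))
O(J) = -3*J**3*(4 - J)/2 (O(J) = -6*J*(4 - J)*J**2/4 = -3*J**3*(4 - J)/2)
q(D) = 3 + sqrt(72 + D) (q(D) = 3 + sqrt((3/2)*(-2)**3*(-4 - 2) + D) = 3 + sqrt((3/2)*(-8)*(-6) + D) = 3 + sqrt(72 + D))
83*(-20) + q(9) = 83*(-20) + (3 + sqrt(72 + 9)) = -1660 + (3 + sqrt(81)) = -1660 + (3 + 9) = -1660 + 12 = -1648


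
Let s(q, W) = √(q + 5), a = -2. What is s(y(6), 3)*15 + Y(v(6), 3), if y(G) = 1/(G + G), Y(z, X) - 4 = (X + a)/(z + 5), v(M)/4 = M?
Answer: 117/29 + 5*√183/2 ≈ 37.854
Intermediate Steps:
v(M) = 4*M
Y(z, X) = 4 + (-2 + X)/(5 + z) (Y(z, X) = 4 + (X - 2)/(z + 5) = 4 + (-2 + X)/(5 + z))
y(G) = 1/(2*G)
s(q, W) = √(5 + q)
s(y(6), 3)*15 + Y(v(6), 3) = √(5 + (½)/6)*15 + (18 + 3 + 4*(4*6))/(5 + 4*6) = √(5 + (½)*(⅙))*15 + (18 + 3 + 4*24)/(5 + 24) = √(5 + 1/12)*15 + (18 + 3 + 96)/29 = √(61/12)*15 + (1/29)*117 = (√183/6)*15 + 117/29 = 5*√183/2 + 117/29 = 117/29 + 5*√183/2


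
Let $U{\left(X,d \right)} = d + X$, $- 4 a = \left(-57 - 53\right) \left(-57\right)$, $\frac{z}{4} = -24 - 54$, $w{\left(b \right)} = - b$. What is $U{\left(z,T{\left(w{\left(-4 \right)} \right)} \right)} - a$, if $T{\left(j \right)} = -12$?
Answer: $\frac{2487}{2} \approx 1243.5$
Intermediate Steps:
$z = -312$ ($z = 4 \left(-24 - 54\right) = 4 \left(-78\right) = -312$)
$a = - \frac{3135}{2}$ ($a = - \frac{\left(-57 - 53\right) \left(-57\right)}{4} = - \frac{\left(-110\right) \left(-57\right)}{4} = \left(- \frac{1}{4}\right) 6270 = - \frac{3135}{2} \approx -1567.5$)
$U{\left(X,d \right)} = X + d$
$U{\left(z,T{\left(w{\left(-4 \right)} \right)} \right)} - a = \left(-312 - 12\right) - - \frac{3135}{2} = -324 + \frac{3135}{2} = \frac{2487}{2}$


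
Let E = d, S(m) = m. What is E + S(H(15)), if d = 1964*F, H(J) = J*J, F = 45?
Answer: 88605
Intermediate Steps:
H(J) = J²
d = 88380 (d = 1964*45 = 88380)
E = 88380
E + S(H(15)) = 88380 + 15² = 88380 + 225 = 88605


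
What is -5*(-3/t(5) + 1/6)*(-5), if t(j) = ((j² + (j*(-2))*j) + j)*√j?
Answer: 25/6 + 3*√5/4 ≈ 5.8437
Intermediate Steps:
t(j) = √j*(j - j²) (t(j) = ((j² + (-2*j)*j) + j)*√j = ((j² - 2*j²) + j)*√j = (-j² + j)*√j = (j - j²)*√j = √j*(j - j²))
-5*(-3/t(5) + 1/6)*(-5) = -5*(-3*√5/(25*(1 - 1*5)) + 1/6)*(-5) = -5*(-3*√5/(25*(1 - 5)) + 1*(⅙))*(-5) = -5*(-3*(-√5/100) + ⅙)*(-5) = -5*(-(-3)*√5/100 + ⅙)*(-5) = -5*(3*√5/100 + ⅙)*(-5) = -5*(⅙ + 3*√5/100)*(-5) = (-⅚ - 3*√5/20)*(-5) = 25/6 + 3*√5/4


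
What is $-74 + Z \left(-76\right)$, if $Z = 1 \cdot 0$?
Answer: $-74$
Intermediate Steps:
$Z = 0$
$-74 + Z \left(-76\right) = -74 + 0 \left(-76\right) = -74 + 0 = -74$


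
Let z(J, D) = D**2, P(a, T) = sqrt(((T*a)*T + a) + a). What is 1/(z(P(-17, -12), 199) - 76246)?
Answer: -1/36645 ≈ -2.7289e-5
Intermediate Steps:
P(a, T) = sqrt(2*a + a*T**2) (P(a, T) = sqrt((a*T**2 + a) + a) = sqrt((a + a*T**2) + a) = sqrt(2*a + a*T**2))
1/(z(P(-17, -12), 199) - 76246) = 1/(199**2 - 76246) = 1/(39601 - 76246) = 1/(-36645) = -1/36645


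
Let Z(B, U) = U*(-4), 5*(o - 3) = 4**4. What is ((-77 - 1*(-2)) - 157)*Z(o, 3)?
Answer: 2784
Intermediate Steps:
o = 271/5 (o = 3 + (1/5)*4**4 = 3 + (1/5)*256 = 3 + 256/5 = 271/5 ≈ 54.200)
Z(B, U) = -4*U
((-77 - 1*(-2)) - 157)*Z(o, 3) = ((-77 - 1*(-2)) - 157)*(-4*3) = ((-77 + 2) - 157)*(-12) = (-75 - 157)*(-12) = -232*(-12) = 2784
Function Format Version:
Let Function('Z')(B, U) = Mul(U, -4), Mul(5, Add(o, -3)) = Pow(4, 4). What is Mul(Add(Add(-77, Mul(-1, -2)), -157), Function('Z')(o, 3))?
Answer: 2784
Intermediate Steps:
o = Rational(271, 5) (o = Add(3, Mul(Rational(1, 5), Pow(4, 4))) = Add(3, Mul(Rational(1, 5), 256)) = Add(3, Rational(256, 5)) = Rational(271, 5) ≈ 54.200)
Function('Z')(B, U) = Mul(-4, U)
Mul(Add(Add(-77, Mul(-1, -2)), -157), Function('Z')(o, 3)) = Mul(Add(Add(-77, Mul(-1, -2)), -157), Mul(-4, 3)) = Mul(Add(Add(-77, 2), -157), -12) = Mul(Add(-75, -157), -12) = Mul(-232, -12) = 2784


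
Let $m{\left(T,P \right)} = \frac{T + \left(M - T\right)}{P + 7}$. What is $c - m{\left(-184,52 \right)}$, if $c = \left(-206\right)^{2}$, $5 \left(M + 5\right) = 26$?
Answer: $\frac{12518619}{295} \approx 42436.0$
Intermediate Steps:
$M = \frac{1}{5}$ ($M = -5 + \frac{1}{5} \cdot 26 = -5 + \frac{26}{5} = \frac{1}{5} \approx 0.2$)
$m{\left(T,P \right)} = \frac{1}{5 \left(7 + P\right)}$ ($m{\left(T,P \right)} = \frac{T - \left(- \frac{1}{5} + T\right)}{P + 7} = \frac{1}{5 \left(7 + P\right)}$)
$c = 42436$
$c - m{\left(-184,52 \right)} = 42436 - \frac{1}{5 \left(7 + 52\right)} = 42436 - \frac{1}{5 \cdot 59} = 42436 - \frac{1}{5} \cdot \frac{1}{59} = 42436 - \frac{1}{295} = \frac{12518619}{295}$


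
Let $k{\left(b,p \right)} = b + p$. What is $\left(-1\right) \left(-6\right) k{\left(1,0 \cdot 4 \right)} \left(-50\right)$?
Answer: $-300$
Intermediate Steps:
$\left(-1\right) \left(-6\right) k{\left(1,0 \cdot 4 \right)} \left(-50\right) = \left(-1\right) \left(-6\right) \left(1 + 0 \cdot 4\right) \left(-50\right) = 6 \left(1 + 0\right) \left(-50\right) = 6 \cdot 1 \left(-50\right) = 6 \left(-50\right) = -300$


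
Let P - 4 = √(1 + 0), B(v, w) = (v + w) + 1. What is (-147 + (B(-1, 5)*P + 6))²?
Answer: 13456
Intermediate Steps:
B(v, w) = 1 + v + w
P = 5 (P = 4 + √(1 + 0) = 4 + √1 = 4 + 1 = 5)
(-147 + (B(-1, 5)*P + 6))² = (-147 + ((1 - 1 + 5)*5 + 6))² = (-147 + (5*5 + 6))² = (-147 + (25 + 6))² = (-147 + 31)² = (-116)² = 13456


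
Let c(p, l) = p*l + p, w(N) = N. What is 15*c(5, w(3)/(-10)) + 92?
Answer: 289/2 ≈ 144.50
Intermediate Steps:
c(p, l) = p + l*p (c(p, l) = l*p + p = p + l*p)
15*c(5, w(3)/(-10)) + 92 = 15*(5*(1 + 3/(-10))) + 92 = 15*(5*(1 + 3*(-⅒))) + 92 = 15*(5*(1 - 3/10)) + 92 = 15*(5*(7/10)) + 92 = 15*(7/2) + 92 = 105/2 + 92 = 289/2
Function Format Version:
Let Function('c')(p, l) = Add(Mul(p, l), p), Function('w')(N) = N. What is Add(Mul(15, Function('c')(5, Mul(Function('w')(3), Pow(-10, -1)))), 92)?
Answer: Rational(289, 2) ≈ 144.50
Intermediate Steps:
Function('c')(p, l) = Add(p, Mul(l, p)) (Function('c')(p, l) = Add(Mul(l, p), p) = Add(p, Mul(l, p)))
Add(Mul(15, Function('c')(5, Mul(Function('w')(3), Pow(-10, -1)))), 92) = Add(Mul(15, Mul(5, Add(1, Mul(3, Pow(-10, -1))))), 92) = Add(Mul(15, Mul(5, Add(1, Mul(3, Rational(-1, 10))))), 92) = Add(Mul(15, Mul(5, Add(1, Rational(-3, 10)))), 92) = Add(Mul(15, Mul(5, Rational(7, 10))), 92) = Add(Mul(15, Rational(7, 2)), 92) = Add(Rational(105, 2), 92) = Rational(289, 2)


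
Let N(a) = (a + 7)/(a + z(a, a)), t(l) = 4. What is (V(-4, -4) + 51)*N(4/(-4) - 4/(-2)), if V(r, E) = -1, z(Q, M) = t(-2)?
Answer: 80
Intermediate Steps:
z(Q, M) = 4
N(a) = (7 + a)/(4 + a) (N(a) = (a + 7)/(a + 4) = (7 + a)/(4 + a))
(V(-4, -4) + 51)*N(4/(-4) - 4/(-2)) = (-1 + 51)*((7 + (4/(-4) - 4/(-2)))/(4 + (4/(-4) - 4/(-2)))) = 50*((7 + (4*(-¼) - 4*(-½)))/(4 + (4*(-¼) - 4*(-½)))) = 50*((7 + (-1 + 2))/(4 + (-1 + 2))) = 50*((7 + 1)/(4 + 1)) = 50*(8/5) = 80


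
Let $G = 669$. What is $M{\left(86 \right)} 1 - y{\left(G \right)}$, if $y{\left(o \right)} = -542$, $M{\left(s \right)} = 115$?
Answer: $657$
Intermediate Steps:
$M{\left(86 \right)} 1 - y{\left(G \right)} = 115 \cdot 1 - -542 = 115 + 542 = 657$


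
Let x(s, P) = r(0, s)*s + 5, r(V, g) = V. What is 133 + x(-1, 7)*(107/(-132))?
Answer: 17021/132 ≈ 128.95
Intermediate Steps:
x(s, P) = 5 (x(s, P) = 0*s + 5 = 0 + 5 = 5)
133 + x(-1, 7)*(107/(-132)) = 133 + 5*(107/(-132)) = 133 + 5*(107*(-1/132)) = 133 + 5*(-107/132) = 133 - 535/132 = 17021/132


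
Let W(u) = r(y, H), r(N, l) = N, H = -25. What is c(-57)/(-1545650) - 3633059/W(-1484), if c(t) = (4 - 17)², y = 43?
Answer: -5615437650617/66462950 ≈ -84490.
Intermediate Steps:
W(u) = 43
c(t) = 169 (c(t) = (-13)² = 169)
c(-57)/(-1545650) - 3633059/W(-1484) = 169/(-1545650) - 3633059/43 = 169*(-1/1545650) - 3633059*1/43 = -169/1545650 - 3633059/43 = -5615437650617/66462950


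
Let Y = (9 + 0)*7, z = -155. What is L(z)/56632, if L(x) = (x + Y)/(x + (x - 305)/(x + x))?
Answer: 713/67377922 ≈ 1.0582e-5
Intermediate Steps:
Y = 63 (Y = 9*7 = 63)
L(x) = (63 + x)/(x + (-305 + x)/(2*x)) (L(x) = (x + 63)/(x + (x - 305)/(x + x)) = (63 + x)/(x + (-305 + x)/((2*x))) = (63 + x)/(x + (-305 + x)*(1/(2*x))) = (63 + x)/(x + (-305 + x)/(2*x)))
L(z)/56632 = (2*(-155)*(63 - 155)/(-305 - 155 + 2*(-155)²))/56632 = (2*(-155)*(-92)/(-305 - 155 + 2*24025))*(1/56632) = (2*(-155)*(-92)/(-305 - 155 + 48050))*(1/56632) = (2*(-155)*(-92)/47590)*(1/56632) = (2*(-155)*(1/47590)*(-92))*(1/56632) = (2852/4759)*(1/56632) = 713/67377922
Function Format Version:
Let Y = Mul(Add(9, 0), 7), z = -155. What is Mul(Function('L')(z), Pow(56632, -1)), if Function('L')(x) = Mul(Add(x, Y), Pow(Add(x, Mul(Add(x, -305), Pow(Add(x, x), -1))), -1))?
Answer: Rational(713, 67377922) ≈ 1.0582e-5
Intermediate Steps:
Y = 63 (Y = Mul(9, 7) = 63)
Function('L')(x) = Mul(Pow(Add(x, Mul(Rational(1, 2), Pow(x, -1), Add(-305, x))), -1), Add(63, x)) (Function('L')(x) = Mul(Add(x, 63), Pow(Add(x, Mul(Add(x, -305), Pow(Add(x, x), -1))), -1)) = Mul(Add(63, x), Pow(Add(x, Mul(Add(-305, x), Pow(Mul(2, x), -1))), -1)) = Mul(Add(63, x), Pow(Add(x, Mul(Add(-305, x), Mul(Rational(1, 2), Pow(x, -1)))), -1)) = Mul(Add(63, x), Pow(Add(x, Mul(Rational(1, 2), Pow(x, -1), Add(-305, x))), -1)) = Mul(Pow(Add(x, Mul(Rational(1, 2), Pow(x, -1), Add(-305, x))), -1), Add(63, x)))
Mul(Function('L')(z), Pow(56632, -1)) = Mul(Mul(2, -155, Pow(Add(-305, -155, Mul(2, Pow(-155, 2))), -1), Add(63, -155)), Pow(56632, -1)) = Mul(Mul(2, -155, Pow(Add(-305, -155, Mul(2, 24025)), -1), -92), Rational(1, 56632)) = Mul(Mul(2, -155, Pow(Add(-305, -155, 48050), -1), -92), Rational(1, 56632)) = Mul(Mul(2, -155, Pow(47590, -1), -92), Rational(1, 56632)) = Mul(Mul(2, -155, Rational(1, 47590), -92), Rational(1, 56632)) = Mul(Rational(2852, 4759), Rational(1, 56632)) = Rational(713, 67377922)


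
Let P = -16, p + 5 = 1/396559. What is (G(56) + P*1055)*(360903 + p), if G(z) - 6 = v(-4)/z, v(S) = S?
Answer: -33809613407933971/5551826 ≈ -6.0898e+9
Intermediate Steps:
p = -1982794/396559 (p = -5 + 1/396559 = -1982794/396559 ≈ -5.0000)
G(z) = 6 - 4/z
(G(56) + P*1055)*(360903 + p) = ((6 - 4/56) - 16*1055)*(360903 - 1982794/396559) = ((6 - 4*1/56) - 16880)*(143117349983/396559) = ((6 - 1/14) - 16880)*(143117349983/396559) = (83/14 - 16880)*(143117349983/396559) = -236237/14*143117349983/396559 = -33809613407933971/5551826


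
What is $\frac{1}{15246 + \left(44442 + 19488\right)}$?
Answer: $\frac{1}{79176} \approx 1.263 \cdot 10^{-5}$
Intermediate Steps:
$\frac{1}{15246 + \left(44442 + 19488\right)} = \frac{1}{15246 + 63930} = \frac{1}{79176}$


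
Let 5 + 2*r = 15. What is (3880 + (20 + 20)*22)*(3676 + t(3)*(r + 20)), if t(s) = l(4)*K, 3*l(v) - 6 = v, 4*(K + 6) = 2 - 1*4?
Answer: 44758280/3 ≈ 1.4919e+7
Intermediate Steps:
K = -13/2 (K = -6 + (2 - 1*4)/4 = -6 + (2 - 4)/4 = -6 + (1/4)*(-2) = -6 - 1/2 = -13/2 ≈ -6.5000)
l(v) = 2 + v/3
t(s) = -65/3 (t(s) = (2 + (1/3)*4)*(-13/2) = (2 + 4/3)*(-13/2) = (10/3)*(-13/2) = -65/3)
r = 5 (r = -5/2 + (1/2)*15 = -5/2 + 15/2 = 5)
(3880 + (20 + 20)*22)*(3676 + t(3)*(r + 20)) = (3880 + (20 + 20)*22)*(3676 - 65*(5 + 20)/3) = (3880 + 40*22)*(3676 - 65/3*25) = (3880 + 880)*(3676 - 1625/3) = 4760*(9403/3) = 44758280/3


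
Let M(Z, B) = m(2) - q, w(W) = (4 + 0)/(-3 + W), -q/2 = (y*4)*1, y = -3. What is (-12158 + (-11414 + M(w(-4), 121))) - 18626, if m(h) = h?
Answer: -42220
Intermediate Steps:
q = 24 (q = -2*(-3*4) = -(-24) = -2*(-12) = 24)
w(W) = 4/(-3 + W)
M(Z, B) = -22 (M(Z, B) = 2 - 1*24 = 2 - 24 = -22)
(-12158 + (-11414 + M(w(-4), 121))) - 18626 = (-12158 + (-11414 - 22)) - 18626 = (-12158 - 11436) - 18626 = -23594 - 18626 = -42220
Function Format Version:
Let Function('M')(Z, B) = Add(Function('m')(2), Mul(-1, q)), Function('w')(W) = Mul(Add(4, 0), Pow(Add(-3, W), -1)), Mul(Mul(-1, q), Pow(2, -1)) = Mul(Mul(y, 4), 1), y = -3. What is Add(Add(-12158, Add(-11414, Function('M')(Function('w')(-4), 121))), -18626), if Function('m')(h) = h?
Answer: -42220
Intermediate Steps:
q = 24 (q = Mul(-2, Mul(Mul(-3, 4), 1)) = Mul(-2, Mul(-12, 1)) = Mul(-2, -12) = 24)
Function('w')(W) = Mul(4, Pow(Add(-3, W), -1))
Function('M')(Z, B) = -22 (Function('M')(Z, B) = Add(2, Mul(-1, 24)) = Add(2, -24) = -22)
Add(Add(-12158, Add(-11414, Function('M')(Function('w')(-4), 121))), -18626) = Add(Add(-12158, Add(-11414, -22)), -18626) = Add(Add(-12158, -11436), -18626) = Add(-23594, -18626) = -42220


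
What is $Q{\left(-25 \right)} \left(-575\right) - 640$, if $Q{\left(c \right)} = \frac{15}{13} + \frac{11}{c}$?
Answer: $- \frac{13656}{13} \approx -1050.5$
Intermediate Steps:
$Q{\left(c \right)} = \frac{15}{13} + \frac{11}{c}$ ($Q{\left(c \right)} = 15 \cdot \frac{1}{13} + \frac{11}{c} = \frac{15}{13} + \frac{11}{c}$)
$Q{\left(-25 \right)} \left(-575\right) - 640 = \left(\frac{15}{13} + \frac{11}{-25}\right) \left(-575\right) - 640 = \left(\frac{15}{13} + 11 \left(- \frac{1}{25}\right)\right) \left(-575\right) - 640 = \left(\frac{15}{13} - \frac{11}{25}\right) \left(-575\right) - 640 = \frac{232}{325} \left(-575\right) - 640 = - \frac{5336}{13} - 640 = - \frac{13656}{13}$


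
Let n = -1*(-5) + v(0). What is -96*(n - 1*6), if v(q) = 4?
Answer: -288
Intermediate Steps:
n = 9 (n = -1*(-5) + 4 = 5 + 4 = 9)
-96*(n - 1*6) = -96*(9 - 1*6) = -96*(9 - 6) = -96*3 = -288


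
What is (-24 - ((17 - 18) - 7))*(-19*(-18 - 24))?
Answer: -12768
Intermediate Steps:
(-24 - ((17 - 18) - 7))*(-19*(-18 - 24)) = (-24 - (-1 - 7))*(-19*(-42)) = (-24 - 1*(-8))*798 = (-24 + 8)*798 = -16*798 = -12768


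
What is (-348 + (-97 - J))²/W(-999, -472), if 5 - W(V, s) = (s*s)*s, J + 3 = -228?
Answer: 45796/105154053 ≈ 0.00043551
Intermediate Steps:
J = -231 (J = -3 - 228 = -231)
W(V, s) = 5 - s³ (W(V, s) = 5 - s*s*s = 5 - s²*s = 5 - s³)
(-348 + (-97 - J))²/W(-999, -472) = (-348 + (-97 - 1*(-231)))²/(5 - 1*(-472)³) = (-348 + (-97 + 231))²/(5 - 1*(-105154048)) = (-348 + 134)²/(5 + 105154048) = (-214)²/105154053 = 45796*(1/105154053) = 45796/105154053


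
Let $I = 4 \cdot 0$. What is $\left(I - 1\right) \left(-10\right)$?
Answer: $10$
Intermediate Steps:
$I = 0$
$\left(I - 1\right) \left(-10\right) = \left(0 - 1\right) \left(-10\right) = \left(-1\right) \left(-10\right) = 10$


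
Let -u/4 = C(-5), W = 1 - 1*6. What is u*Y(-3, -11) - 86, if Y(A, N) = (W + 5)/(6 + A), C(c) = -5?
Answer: -86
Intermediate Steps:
W = -5 (W = 1 - 6 = -5)
u = 20 (u = -4*(-5) = 20)
Y(A, N) = 0 (Y(A, N) = (-5 + 5)/(6 + A) = 0/(6 + A) = 0)
u*Y(-3, -11) - 86 = 20*0 - 86 = 0 - 86 = -86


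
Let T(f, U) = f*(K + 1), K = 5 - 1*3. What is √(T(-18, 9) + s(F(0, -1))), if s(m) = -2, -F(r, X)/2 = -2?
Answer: 2*I*√14 ≈ 7.4833*I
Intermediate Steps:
F(r, X) = 4 (F(r, X) = -2*(-2) = 4)
K = 2 (K = 5 - 3 = 2)
T(f, U) = 3*f (T(f, U) = f*(2 + 1) = f*3 = 3*f)
√(T(-18, 9) + s(F(0, -1))) = √(3*(-18) - 2) = √(-54 - 2) = √(-56) = 2*I*√14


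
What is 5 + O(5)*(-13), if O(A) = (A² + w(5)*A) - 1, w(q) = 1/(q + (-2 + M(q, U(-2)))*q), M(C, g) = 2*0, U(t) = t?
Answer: -294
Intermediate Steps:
M(C, g) = 0
w(q) = -1/q (w(q) = 1/(q + (-2 + 0)*q) = 1/(q - 2*q) = 1/(-q) = -1/q)
O(A) = -1 + A² - A/5 (O(A) = (A² + (-1/5)*A) - 1 = (A² + (-1*⅕)*A) - 1 = (A² - A/5) - 1 = -1 + A² - A/5)
5 + O(5)*(-13) = 5 + (-1 + 5² - ⅕*5)*(-13) = 5 + (-1 + 25 - 1)*(-13) = 5 + 23*(-13) = 5 - 299 = -294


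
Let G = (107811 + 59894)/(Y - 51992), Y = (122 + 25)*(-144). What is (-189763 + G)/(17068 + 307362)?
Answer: -2776645757/4747059760 ≈ -0.58492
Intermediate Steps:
Y = -21168 (Y = 147*(-144) = -21168)
G = -33541/14632 (G = (107811 + 59894)/(-21168 - 51992) = 167705/(-73160) = 167705*(-1/73160) = -33541/14632 ≈ -2.2923)
(-189763 + G)/(17068 + 307362) = (-189763 - 33541/14632)/(17068 + 307362) = -2776645757/14632/324430 = -2776645757/14632*1/324430 = -2776645757/4747059760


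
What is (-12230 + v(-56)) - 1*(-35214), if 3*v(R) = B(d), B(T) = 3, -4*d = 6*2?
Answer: 22985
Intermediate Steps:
d = -3 (d = -3*2/2 = -¼*12 = -3)
v(R) = 1 (v(R) = (⅓)*3 = 1)
(-12230 + v(-56)) - 1*(-35214) = (-12230 + 1) - 1*(-35214) = -12229 + 35214 = 22985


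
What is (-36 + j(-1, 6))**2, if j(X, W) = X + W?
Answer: 961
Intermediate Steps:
j(X, W) = W + X
(-36 + j(-1, 6))**2 = (-36 + (6 - 1))**2 = (-36 + 5)**2 = (-31)**2 = 961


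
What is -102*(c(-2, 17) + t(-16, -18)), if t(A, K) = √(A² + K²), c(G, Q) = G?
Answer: 204 - 204*√145 ≈ -2252.5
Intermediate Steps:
-102*(c(-2, 17) + t(-16, -18)) = -102*(-2 + √((-16)² + (-18)²)) = -102*(-2 + √(256 + 324)) = -102*(-2 + √580) = -102*(-2 + 2*√145) = 204 - 204*√145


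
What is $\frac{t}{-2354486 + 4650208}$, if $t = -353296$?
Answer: $- \frac{176648}{1147861} \approx -0.15389$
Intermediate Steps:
$\frac{t}{-2354486 + 4650208} = - \frac{353296}{-2354486 + 4650208} = - \frac{353296}{2295722} = \left(-353296\right) \frac{1}{2295722} = - \frac{176648}{1147861}$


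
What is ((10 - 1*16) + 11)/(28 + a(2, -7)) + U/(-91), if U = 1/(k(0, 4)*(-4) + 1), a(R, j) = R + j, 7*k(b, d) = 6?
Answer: 1128/5083 ≈ 0.22192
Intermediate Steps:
k(b, d) = 6/7 (k(b, d) = (⅐)*6 = 6/7)
U = -7/17 (U = 1/((6/7)*(-4) + 1) = 1/(-24/7 + 1) = 1/(-17/7) = -7/17 ≈ -0.41176)
((10 - 1*16) + 11)/(28 + a(2, -7)) + U/(-91) = ((10 - 1*16) + 11)/(28 + (2 - 7)) - 7/17/(-91) = ((10 - 16) + 11)/(28 - 5) - 7/17*(-1/91) = (-6 + 11)/23 + 1/221 = 5*(1/23) + 1/221 = 5/23 + 1/221 = 1128/5083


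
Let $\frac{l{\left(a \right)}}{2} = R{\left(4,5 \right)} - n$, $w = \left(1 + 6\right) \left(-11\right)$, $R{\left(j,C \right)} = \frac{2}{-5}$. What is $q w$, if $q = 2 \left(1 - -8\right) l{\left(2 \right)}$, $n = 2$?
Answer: $\frac{33264}{5} \approx 6652.8$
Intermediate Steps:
$R{\left(j,C \right)} = - \frac{2}{5}$ ($R{\left(j,C \right)} = 2 \left(- \frac{1}{5}\right) = - \frac{2}{5}$)
$w = -77$ ($w = 7 \left(-11\right) = -77$)
$l{\left(a \right)} = - \frac{24}{5}$ ($l{\left(a \right)} = 2 \left(- \frac{2}{5} - 2\right) = 2 \left(- \frac{12}{5}\right) = - \frac{24}{5}$)
$q = - \frac{432}{5}$ ($q = 2 \left(1 - -8\right) \left(- \frac{24}{5}\right) = 2 \left(1 + 8\right) \left(- \frac{24}{5}\right) = 2 \cdot 9 \left(- \frac{24}{5}\right) = 18 \left(- \frac{24}{5}\right) = - \frac{432}{5} \approx -86.4$)
$q w = \left(- \frac{432}{5}\right) \left(-77\right) = \frac{33264}{5}$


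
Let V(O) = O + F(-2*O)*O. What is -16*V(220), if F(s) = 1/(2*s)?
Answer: -3516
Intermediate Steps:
F(s) = 1/(2*s) (F(s) = 1*(1/(2*s)) = 1/(2*s))
V(O) = -¼ + O (V(O) = O + (1/(2*((-2*O))))*O = O + ((-1/(2*O))/2)*O = O + (-1/(4*O))*O = O - ¼ = -¼ + O)
-16*V(220) = -16*(-¼ + 220) = -16*879/4 = -3516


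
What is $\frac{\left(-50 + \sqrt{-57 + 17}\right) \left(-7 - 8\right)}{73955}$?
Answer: $\frac{150}{14791} - \frac{6 i \sqrt{10}}{14791} \approx 0.010141 - 0.0012828 i$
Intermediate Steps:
$\frac{\left(-50 + \sqrt{-57 + 17}\right) \left(-7 - 8\right)}{73955} = \left(-50 + \sqrt{-40}\right) \left(-7 - 8\right) \frac{1}{73955} = \left(-50 + 2 i \sqrt{10}\right) \left(-15\right) \frac{1}{73955} = \left(750 - 30 i \sqrt{10}\right) \frac{1}{73955} = \frac{150}{14791} - \frac{6 i \sqrt{10}}{14791}$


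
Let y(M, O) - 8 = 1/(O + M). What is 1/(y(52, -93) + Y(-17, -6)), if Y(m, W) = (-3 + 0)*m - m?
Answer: 41/3115 ≈ 0.013162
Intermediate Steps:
y(M, O) = 8 + 1/(M + O) (y(M, O) = 8 + 1/(O + M) = 8 + 1/(M + O))
Y(m, W) = -4*m (Y(m, W) = -3*m - m = -4*m)
1/(y(52, -93) + Y(-17, -6)) = 1/((1 + 8*52 + 8*(-93))/(52 - 93) - 4*(-17)) = 1/((1 + 416 - 744)/(-41) + 68) = 1/(-1/41*(-327) + 68) = 1/(327/41 + 68) = 1/(3115/41) = 41/3115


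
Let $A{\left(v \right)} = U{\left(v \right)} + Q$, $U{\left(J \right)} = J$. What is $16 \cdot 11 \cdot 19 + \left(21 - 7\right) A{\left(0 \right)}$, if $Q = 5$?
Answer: $3414$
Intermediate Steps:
$A{\left(v \right)} = 5 + v$ ($A{\left(v \right)} = v + 5 = 5 + v$)
$16 \cdot 11 \cdot 19 + \left(21 - 7\right) A{\left(0 \right)} = 16 \cdot 11 \cdot 19 + \left(21 - 7\right) \left(5 + 0\right) = 176 \cdot 19 + 14 \cdot 5 = 3344 + 70 = 3414$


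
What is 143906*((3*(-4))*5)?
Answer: -8634360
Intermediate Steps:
143906*((3*(-4))*5) = 143906*(-12*5) = 143906*(-60) = -8634360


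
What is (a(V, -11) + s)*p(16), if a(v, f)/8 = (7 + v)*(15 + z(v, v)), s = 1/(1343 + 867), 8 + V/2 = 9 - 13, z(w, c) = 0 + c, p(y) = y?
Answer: 21640328/1105 ≈ 19584.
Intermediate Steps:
z(w, c) = c
V = -24 (V = -16 + 2*(9 - 13) = -16 + 2*(-4) = -16 - 8 = -24)
s = 1/2210 ≈ 0.00045249
a(v, f) = 8*(7 + v)*(15 + v) (a(v, f) = 8*((7 + v)*(15 + v)) = 8*(7 + v)*(15 + v))
(a(V, -11) + s)*p(16) = ((840 + 8*(-24)² + 176*(-24)) + 1/2210)*16 = ((840 + 8*576 - 4224) + 1/2210)*16 = ((840 + 4608 - 4224) + 1/2210)*16 = (1224 + 1/2210)*16 = (2705041/2210)*16 = 21640328/1105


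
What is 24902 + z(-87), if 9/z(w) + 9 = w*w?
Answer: 20917681/840 ≈ 24902.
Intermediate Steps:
z(w) = 9/(-9 + w²) (z(w) = 9/(-9 + w*w) = 9/(-9 + w²))
24902 + z(-87) = 24902 + 9/(-9 + (-87)²) = 24902 + 9/(-9 + 7569) = 24902 + 9/7560 = 24902 + 9*(1/7560) = 24902 + 1/840 = 20917681/840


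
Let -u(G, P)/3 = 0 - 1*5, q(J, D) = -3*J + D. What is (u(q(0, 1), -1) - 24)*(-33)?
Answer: 297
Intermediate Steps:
q(J, D) = D - 3*J
u(G, P) = 15 (u(G, P) = -3*(0 - 1*5) = -3*(0 - 5) = -3*(-5) = 15)
(u(q(0, 1), -1) - 24)*(-33) = (15 - 24)*(-33) = -9*(-33) = 297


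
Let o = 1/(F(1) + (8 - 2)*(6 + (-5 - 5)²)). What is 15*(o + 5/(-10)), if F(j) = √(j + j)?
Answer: -3024165/404494 - 15*√2/404494 ≈ -7.4765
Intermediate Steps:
F(j) = √2*√j (F(j) = √(2*j) = √2*√j)
o = 1/(636 + √2) (o = 1/(√2*√1 + (8 - 2)*(6 + (-5 - 5)²)) = 1/(√2*1 + 6*(6 + (-10)²)) = 1/(√2 + 6*(6 + 100)) = 1/(√2 + 6*106) = 1/(√2 + 636) = 1/(636 + √2) ≈ 0.0015688)
15*(o + 5/(-10)) = 15*((318/202247 - √2/404494) + 5/(-10)) = 15*((318/202247 - √2/404494) + 5*(-⅒)) = 15*((318/202247 - √2/404494) - ½) = 15*(-201611/404494 - √2/404494) = -3024165/404494 - 15*√2/404494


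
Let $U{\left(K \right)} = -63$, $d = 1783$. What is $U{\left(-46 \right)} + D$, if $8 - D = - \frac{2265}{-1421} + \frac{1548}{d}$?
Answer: $- \frac{145588568}{2533643} \approx -57.462$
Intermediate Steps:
$D = \frac{14030941}{2533643}$ ($D = 8 - \left(- \frac{2265}{-1421} + \frac{1548}{1783}\right) = 8 - \left(\left(-2265\right) \left(- \frac{1}{1421}\right) + 1548 \cdot \frac{1}{1783}\right) = 8 - \left(\frac{2265}{1421} + \frac{1548}{1783}\right) = 8 - \frac{6238203}{2533643} = \frac{14030941}{2533643} \approx 5.5378$)
$U{\left(-46 \right)} + D = -63 + \frac{14030941}{2533643} = - \frac{145588568}{2533643}$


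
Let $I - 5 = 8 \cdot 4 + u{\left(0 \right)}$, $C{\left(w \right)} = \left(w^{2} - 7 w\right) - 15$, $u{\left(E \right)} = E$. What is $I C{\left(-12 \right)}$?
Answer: $7881$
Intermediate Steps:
$C{\left(w \right)} = -15 + w^{2} - 7 w$
$I = 37$ ($I = 5 + \left(8 \cdot 4 + 0\right) = 5 + \left(32 + 0\right) = 5 + 32 = 37$)
$I C{\left(-12 \right)} = 37 \left(-15 + \left(-12\right)^{2} - -84\right) = 37 \left(-15 + 144 + 84\right) = 37 \cdot 213 = 7881$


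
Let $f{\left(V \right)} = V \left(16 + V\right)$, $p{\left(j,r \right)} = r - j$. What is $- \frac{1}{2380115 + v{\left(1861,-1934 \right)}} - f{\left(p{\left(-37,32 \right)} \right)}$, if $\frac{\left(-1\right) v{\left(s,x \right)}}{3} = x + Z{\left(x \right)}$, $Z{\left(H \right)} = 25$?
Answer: $- \frac{13992963331}{2385842} \approx -5865.0$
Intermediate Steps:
$v{\left(s,x \right)} = -75 - 3 x$ ($v{\left(s,x \right)} = - 3 \left(x + 25\right) = - 3 \left(25 + x\right) = -75 - 3 x$)
$- \frac{1}{2380115 + v{\left(1861,-1934 \right)}} - f{\left(p{\left(-37,32 \right)} \right)} = - \frac{1}{2380115 - -5727} - \left(32 - -37\right) \left(16 + \left(32 - -37\right)\right) = - \frac{1}{2380115 + \left(-75 + 5802\right)} - \left(32 + 37\right) \left(16 + \left(32 + 37\right)\right) = - \frac{1}{2380115 + 5727} - 69 \left(16 + 69\right) = - \frac{1}{2385842} - 69 \cdot 85 = \left(-1\right) \frac{1}{2385842} - 5865 = - \frac{1}{2385842} - 5865 = - \frac{13992963331}{2385842}$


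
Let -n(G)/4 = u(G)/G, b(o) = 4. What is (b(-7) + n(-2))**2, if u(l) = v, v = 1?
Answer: 36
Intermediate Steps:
u(l) = 1
n(G) = -4/G
(b(-7) + n(-2))**2 = (4 - 4/(-2))**2 = (4 - 4*(-1/2))**2 = (4 + 2)**2 = 6**2 = 36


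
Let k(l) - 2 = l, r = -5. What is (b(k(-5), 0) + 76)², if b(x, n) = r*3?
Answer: 3721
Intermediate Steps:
k(l) = 2 + l
b(x, n) = -15 (b(x, n) = -5*3 = -15)
(b(k(-5), 0) + 76)² = (-15 + 76)² = 61² = 3721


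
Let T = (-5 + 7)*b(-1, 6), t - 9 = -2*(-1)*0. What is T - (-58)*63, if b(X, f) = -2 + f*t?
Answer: 3758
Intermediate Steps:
t = 9 (t = 9 - 2*(-1)*0 = 9 + 2*0 = 9 + 0 = 9)
b(X, f) = -2 + 9*f (b(X, f) = -2 + f*9 = -2 + 9*f)
T = 104 (T = (-5 + 7)*(-2 + 9*6) = 2*(-2 + 54) = 2*52 = 104)
T - (-58)*63 = 104 - (-58)*63 = 104 - 58*(-63) = 104 + 3654 = 3758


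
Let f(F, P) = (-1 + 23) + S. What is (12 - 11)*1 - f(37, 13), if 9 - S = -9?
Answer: -39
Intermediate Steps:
S = 18 (S = 9 - 1*(-9) = 9 + 9 = 18)
f(F, P) = 40 (f(F, P) = (-1 + 23) + 18 = 22 + 18 = 40)
(12 - 11)*1 - f(37, 13) = (12 - 11)*1 - 1*40 = 1*1 - 40 = 1 - 40 = -39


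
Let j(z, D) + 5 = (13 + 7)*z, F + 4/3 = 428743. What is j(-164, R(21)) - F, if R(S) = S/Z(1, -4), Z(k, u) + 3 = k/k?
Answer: -1296080/3 ≈ -4.3203e+5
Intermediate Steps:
F = 1286225/3 (F = -4/3 + 428743 = 1286225/3 ≈ 4.2874e+5)
Z(k, u) = -2 (Z(k, u) = -3 + k/k = -3 + 1 = -2)
R(S) = -S/2 (R(S) = S/(-2) = S*(-½) = -S/2)
j(z, D) = -5 + 20*z (j(z, D) = -5 + (13 + 7)*z = -5 + 20*z)
j(-164, R(21)) - F = (-5 + 20*(-164)) - 1*1286225/3 = (-5 - 3280) - 1286225/3 = -3285 - 1286225/3 = -1296080/3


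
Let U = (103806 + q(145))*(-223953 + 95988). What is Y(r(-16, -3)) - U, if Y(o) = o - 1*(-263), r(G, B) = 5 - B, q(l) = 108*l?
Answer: 15287466961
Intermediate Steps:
Y(o) = 263 + o (Y(o) = o + 263 = 263 + o)
U = -15287466690 (U = (103806 + 108*145)*(-223953 + 95988) = (103806 + 15660)*(-127965) = 119466*(-127965) = -15287466690)
Y(r(-16, -3)) - U = (263 + (5 - 1*(-3))) - 1*(-15287466690) = (263 + (5 + 3)) + 15287466690 = (263 + 8) + 15287466690 = 271 + 15287466690 = 15287466961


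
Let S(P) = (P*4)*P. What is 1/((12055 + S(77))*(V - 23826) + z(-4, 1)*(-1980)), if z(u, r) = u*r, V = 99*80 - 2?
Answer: -1/569037148 ≈ -1.7574e-9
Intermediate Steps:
S(P) = 4*P² (S(P) = (4*P)*P = 4*P²)
V = 7918 (V = 7920 - 2 = 7918)
z(u, r) = r*u
1/((12055 + S(77))*(V - 23826) + z(-4, 1)*(-1980)) = 1/((12055 + 4*77²)*(7918 - 23826) + (1*(-4))*(-1980)) = 1/((12055 + 4*5929)*(-15908) - 4*(-1980)) = 1/((12055 + 23716)*(-15908) + 7920) = 1/(35771*(-15908) + 7920) = 1/(-569045068 + 7920) = 1/(-569037148) = -1/569037148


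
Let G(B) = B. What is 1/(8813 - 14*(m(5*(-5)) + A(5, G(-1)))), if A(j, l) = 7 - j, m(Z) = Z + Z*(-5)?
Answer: 1/7385 ≈ 0.00013541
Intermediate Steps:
m(Z) = -4*Z (m(Z) = Z - 5*Z = -4*Z)
1/(8813 - 14*(m(5*(-5)) + A(5, G(-1)))) = 1/(8813 - 14*(-20*(-5) + (7 - 1*5))) = 1/(8813 - 14*(-4*(-25) + (7 - 5))) = 1/(8813 - 14*(100 + 2)) = 1/(8813 - 14*102) = 1/(8813 - 1428) = 1/7385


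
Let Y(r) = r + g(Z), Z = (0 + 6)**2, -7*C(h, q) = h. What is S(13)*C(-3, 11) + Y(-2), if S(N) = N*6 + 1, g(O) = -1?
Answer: 216/7 ≈ 30.857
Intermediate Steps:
C(h, q) = -h/7
Z = 36 (Z = 6**2 = 36)
S(N) = 1 + 6*N (S(N) = 6*N + 1 = 1 + 6*N)
Y(r) = -1 + r (Y(r) = r - 1 = -1 + r)
S(13)*C(-3, 11) + Y(-2) = (1 + 6*13)*(-1/7*(-3)) + (-1 - 2) = (1 + 78)*(3/7) - 3 = 79*(3/7) - 3 = 237/7 - 3 = 216/7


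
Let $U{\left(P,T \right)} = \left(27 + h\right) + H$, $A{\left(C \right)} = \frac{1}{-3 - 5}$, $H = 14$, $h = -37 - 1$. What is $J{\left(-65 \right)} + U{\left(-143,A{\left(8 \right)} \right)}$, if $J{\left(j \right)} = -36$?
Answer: $-33$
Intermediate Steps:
$h = -38$ ($h = -37 - 1 = -38$)
$A{\left(C \right)} = - \frac{1}{8}$ ($A{\left(C \right)} = \frac{1}{-8} = - \frac{1}{8}$)
$U{\left(P,T \right)} = 3$ ($U{\left(P,T \right)} = \left(27 - 38\right) + 14 = -11 + 14 = 3$)
$J{\left(-65 \right)} + U{\left(-143,A{\left(8 \right)} \right)} = -36 + 3 = -33$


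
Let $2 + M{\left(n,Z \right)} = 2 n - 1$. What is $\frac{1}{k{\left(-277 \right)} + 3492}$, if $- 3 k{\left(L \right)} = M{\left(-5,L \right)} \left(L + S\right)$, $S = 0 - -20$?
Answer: $\frac{3}{7135} \approx 0.00042046$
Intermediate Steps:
$S = 20$ ($S = 0 + 20 = 20$)
$M{\left(n,Z \right)} = -3 + 2 n$ ($M{\left(n,Z \right)} = -2 + \left(2 n - 1\right) = -2 + \left(-1 + 2 n\right) = -3 + 2 n$)
$k{\left(L \right)} = \frac{260}{3} + \frac{13 L}{3}$ ($k{\left(L \right)} = - \frac{\left(-3 + 2 \left(-5\right)\right) \left(L + 20\right)}{3} = - \frac{\left(-3 - 10\right) \left(20 + L\right)}{3} = - \frac{\left(-13\right) \left(20 + L\right)}{3} = - \frac{-260 - 13 L}{3} = \frac{260}{3} + \frac{13 L}{3}$)
$\frac{1}{k{\left(-277 \right)} + 3492} = \frac{1}{\left(\frac{260}{3} + \frac{13}{3} \left(-277\right)\right) + 3492} = \frac{1}{\left(\frac{260}{3} - \frac{3601}{3}\right) + 3492} = \frac{1}{- \frac{3341}{3} + 3492} = \frac{1}{\frac{7135}{3}} = \frac{3}{7135}$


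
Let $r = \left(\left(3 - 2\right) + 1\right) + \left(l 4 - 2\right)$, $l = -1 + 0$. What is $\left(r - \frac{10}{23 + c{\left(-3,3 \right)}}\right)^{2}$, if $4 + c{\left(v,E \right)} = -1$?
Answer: $\frac{1681}{81} \approx 20.753$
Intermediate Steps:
$l = -1$
$c{\left(v,E \right)} = -5$ ($c{\left(v,E \right)} = -4 - 1 = -5$)
$r = -4$ ($r = \left(\left(3 - 2\right) + 1\right) - 6 = \left(1 + 1\right) - 6 = 2 - 6 = -4$)
$\left(r - \frac{10}{23 + c{\left(-3,3 \right)}}\right)^{2} = \left(-4 - \frac{10}{23 - 5}\right)^{2} = \left(-4 - \frac{10}{18}\right)^{2} = \left(-4 - \frac{5}{9}\right)^{2} = \left(- \frac{41}{9}\right)^{2} = \frac{1681}{81}$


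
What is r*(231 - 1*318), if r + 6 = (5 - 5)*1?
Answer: 522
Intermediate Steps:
r = -6 (r = -6 + (5 - 5)*1 = -6 + 0*1 = -6 + 0 = -6)
r*(231 - 1*318) = -6*(231 - 1*318) = -6*(231 - 318) = -6*(-87) = 522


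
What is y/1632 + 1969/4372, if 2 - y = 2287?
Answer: -1694153/1783776 ≈ -0.94976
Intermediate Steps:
y = -2285 (y = 2 - 1*2287 = 2 - 2287 = -2285)
y/1632 + 1969/4372 = -2285/1632 + 1969/4372 = -1694153/1783776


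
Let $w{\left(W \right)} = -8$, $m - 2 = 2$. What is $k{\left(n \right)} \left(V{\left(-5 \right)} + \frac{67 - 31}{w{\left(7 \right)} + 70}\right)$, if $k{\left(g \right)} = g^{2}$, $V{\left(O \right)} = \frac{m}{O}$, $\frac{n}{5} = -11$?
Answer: $- \frac{20570}{31} \approx -663.55$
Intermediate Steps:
$m = 4$ ($m = 2 + 2 = 4$)
$n = -55$ ($n = 5 \left(-11\right) = -55$)
$V{\left(O \right)} = \frac{4}{O}$
$k{\left(n \right)} \left(V{\left(-5 \right)} + \frac{67 - 31}{w{\left(7 \right)} + 70}\right) = \left(-55\right)^{2} \left(\frac{4}{-5} + \frac{67 - 31}{-8 + 70}\right) = 3025 \left(4 \left(- \frac{1}{5}\right) + \frac{36}{62}\right) = 3025 \left(- \frac{4}{5} + 36 \cdot \frac{1}{62}\right) = 3025 \left(- \frac{4}{5} + \frac{18}{31}\right) = 3025 \left(- \frac{34}{155}\right) = - \frac{20570}{31}$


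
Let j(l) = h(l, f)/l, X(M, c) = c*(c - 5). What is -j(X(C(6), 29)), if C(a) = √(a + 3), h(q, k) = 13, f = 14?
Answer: -13/696 ≈ -0.018678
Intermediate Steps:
C(a) = √(3 + a)
X(M, c) = c*(-5 + c)
j(l) = 13/l
-j(X(C(6), 29)) = -13/(29*(-5 + 29)) = -13/(29*24) = -13/696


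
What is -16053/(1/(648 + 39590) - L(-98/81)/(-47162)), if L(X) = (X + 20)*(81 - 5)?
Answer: -1233785975117454/2329115029 ≈ -5.2972e+5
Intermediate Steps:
L(X) = 1520 + 76*X (L(X) = (20 + X)*76 = 1520 + 76*X)
-16053/(1/(648 + 39590) - L(-98/81)/(-47162)) = -16053/(1/(648 + 39590) - (1520 + 76*(-98/81))/(-47162)) = -16053/(1/40238 - (1520 + 76*(-98*1/81))*(-1)/47162) = -16053/(1/40238 - (1520 + 76*(-98/81))*(-1)/47162) = -16053/(1/40238 - (1520 - 7448/81)*(-1)/47162) = -16053/(1/40238 - 115672*(-1)/(81*47162)) = -16053/(1/40238 - 1*(-57836/1910061)) = -16053/(1/40238 + 57836/1910061) = -16053/2329115029/76857034518 = -16053*76857034518/2329115029 = -1233785975117454/2329115029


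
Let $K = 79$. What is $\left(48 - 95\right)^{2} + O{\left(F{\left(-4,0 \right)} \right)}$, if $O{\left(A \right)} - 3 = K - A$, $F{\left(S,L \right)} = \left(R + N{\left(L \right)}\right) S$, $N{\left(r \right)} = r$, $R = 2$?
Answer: $2299$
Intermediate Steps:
$F{\left(S,L \right)} = S \left(2 + L\right)$ ($F{\left(S,L \right)} = \left(2 + L\right) S = S \left(2 + L\right)$)
$O{\left(A \right)} = 82 - A$ ($O{\left(A \right)} = 3 - \left(-79 + A\right) = 82 - A$)
$\left(48 - 95\right)^{2} + O{\left(F{\left(-4,0 \right)} \right)} = \left(48 - 95\right)^{2} + \left(82 - - 4 \left(2 + 0\right)\right) = \left(-47\right)^{2} + \left(82 - \left(-4\right) 2\right) = 2209 + \left(82 - -8\right) = 2209 + \left(82 + 8\right) = 2209 + 90 = 2299$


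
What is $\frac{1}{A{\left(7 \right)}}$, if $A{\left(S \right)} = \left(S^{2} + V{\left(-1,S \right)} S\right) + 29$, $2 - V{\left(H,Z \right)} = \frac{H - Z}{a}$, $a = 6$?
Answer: $\frac{3}{304} \approx 0.0098684$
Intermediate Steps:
$V{\left(H,Z \right)} = 2 - \frac{H}{6} + \frac{Z}{6}$ ($V{\left(H,Z \right)} = 2 - \frac{H - Z}{6} = 2 - \left(H - Z\right) \frac{1}{6} = 2 - \left(- \frac{Z}{6} + \frac{H}{6}\right) = 2 - \frac{H}{6} + \frac{Z}{6}$)
$A{\left(S \right)} = 29 + S^{2} + S \left(\frac{13}{6} + \frac{S}{6}\right)$ ($A{\left(S \right)} = \left(S^{2} + \left(2 - - \frac{1}{6} + \frac{S}{6}\right) S\right) + 29 = \left(S^{2} + \left(2 + \frac{1}{6} + \frac{S}{6}\right) S\right) + 29 = \left(S^{2} + \left(\frac{13}{6} + \frac{S}{6}\right) S\right) + 29 = \left(S^{2} + S \left(\frac{13}{6} + \frac{S}{6}\right)\right) + 29 = 29 + S^{2} + S \left(\frac{13}{6} + \frac{S}{6}\right)$)
$\frac{1}{A{\left(7 \right)}} = \frac{1}{29 + \frac{7 \cdot 7^{2}}{6} + \frac{13}{6} \cdot 7} = \frac{1}{29 + \frac{7}{6} \cdot 49 + \frac{91}{6}} = \frac{1}{29 + \frac{343}{6} + \frac{91}{6}} = \frac{1}{\frac{304}{3}} = \frac{3}{304}$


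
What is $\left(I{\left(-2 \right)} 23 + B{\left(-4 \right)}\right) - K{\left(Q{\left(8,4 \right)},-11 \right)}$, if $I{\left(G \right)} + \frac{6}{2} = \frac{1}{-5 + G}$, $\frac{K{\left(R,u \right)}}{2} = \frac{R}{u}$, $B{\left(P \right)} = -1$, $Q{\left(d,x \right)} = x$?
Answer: $- \frac{5587}{77} \approx -72.558$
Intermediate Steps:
$K{\left(R,u \right)} = \frac{2 R}{u}$ ($K{\left(R,u \right)} = 2 \frac{R}{u} = \frac{2 R}{u}$)
$I{\left(G \right)} = -3 + \frac{1}{-5 + G}$
$\left(I{\left(-2 \right)} 23 + B{\left(-4 \right)}\right) - K{\left(Q{\left(8,4 \right)},-11 \right)} = \left(\frac{16 - -6}{-5 - 2} \cdot 23 - 1\right) - 2 \cdot 4 \frac{1}{-11} = \left(\frac{16 + 6}{-7} \cdot 23 - 1\right) - 2 \cdot 4 \left(- \frac{1}{11}\right) = \left(\left(- \frac{1}{7}\right) 22 \cdot 23 - 1\right) - - \frac{8}{11} = \left(\left(- \frac{22}{7}\right) 23 - 1\right) + \frac{8}{11} = \left(- \frac{506}{7} - 1\right) + \frac{8}{11} = - \frac{513}{7} + \frac{8}{11} = - \frac{5587}{77}$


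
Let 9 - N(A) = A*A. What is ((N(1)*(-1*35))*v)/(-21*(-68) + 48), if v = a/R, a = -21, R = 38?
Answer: 245/2337 ≈ 0.10484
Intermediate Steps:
N(A) = 9 - A² (N(A) = 9 - A*A = 9 - A²)
v = -21/38 ≈ -0.55263
((N(1)*(-1*35))*v)/(-21*(-68) + 48) = (((9 - 1*1²)*(-1*35))*(-21/38))/(-21*(-68) + 48) = (((9 - 1*1)*(-35))*(-21/38))/(1428 + 48) = (((9 - 1)*(-35))*(-21/38))/1476 = ((8*(-35))*(-21/38))*(1/1476) = -280*(-21/38)*(1/1476) = (2940/19)*(1/1476) = 245/2337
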